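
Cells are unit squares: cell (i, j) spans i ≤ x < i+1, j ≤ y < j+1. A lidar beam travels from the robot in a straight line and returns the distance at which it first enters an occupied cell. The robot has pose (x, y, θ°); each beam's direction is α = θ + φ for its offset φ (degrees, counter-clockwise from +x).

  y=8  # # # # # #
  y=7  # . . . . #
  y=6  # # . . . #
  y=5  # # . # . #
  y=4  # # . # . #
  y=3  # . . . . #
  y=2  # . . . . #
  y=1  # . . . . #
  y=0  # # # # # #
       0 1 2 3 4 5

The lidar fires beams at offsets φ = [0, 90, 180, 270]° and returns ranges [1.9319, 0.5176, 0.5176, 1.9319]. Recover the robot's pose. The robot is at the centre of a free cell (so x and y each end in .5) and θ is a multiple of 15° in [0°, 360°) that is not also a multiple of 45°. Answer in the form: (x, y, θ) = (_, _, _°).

Enumerate (i+0.5, j+0.5, θ) over the 23 free cells and 16 admissible headings. For each, cast all 4 beams and compare to the given ranges.
  (4.5, 6.5, 60°): beam 1 = 1.0000 ≠ 1.9319 ✗
  (4.5, 7.5, 330°): beam 1 = 0.5774 ≠ 1.9319 ✗
  (1.5, 2.5, 255°): beam 1 = 1.5529 ≠ 1.9319 ✗
  (2.5, 6.5, 105°): beam 1 = 1.5529 ≠ 1.9319 ✗
  …
  (4.5, 7.5, 255°): r_1=1.9319, r_2=0.5176, r_3=0.5176, r_4=1.9319 — all match ✓
No second candidate reproduces the full scan.

(x, y, θ) = (4.5, 7.5, 255°)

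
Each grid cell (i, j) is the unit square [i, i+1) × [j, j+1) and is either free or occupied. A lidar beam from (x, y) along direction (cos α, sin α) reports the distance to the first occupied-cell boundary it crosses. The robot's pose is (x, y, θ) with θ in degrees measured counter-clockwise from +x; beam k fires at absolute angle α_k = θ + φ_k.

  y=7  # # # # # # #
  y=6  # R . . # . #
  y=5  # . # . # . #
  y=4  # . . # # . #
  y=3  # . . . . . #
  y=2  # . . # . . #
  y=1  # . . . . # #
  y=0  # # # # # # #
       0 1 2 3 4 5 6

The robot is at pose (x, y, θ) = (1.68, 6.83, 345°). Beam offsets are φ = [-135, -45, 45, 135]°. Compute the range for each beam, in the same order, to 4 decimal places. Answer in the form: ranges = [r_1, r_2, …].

ranges = [0.7852, 0.9584, 0.3400, 0.1963]

beam 1: φ=-135°, α=210°
  cosα=-0.8660 sinα=-0.5000 | (1,6) | tMaxX 0.7852 tMaxY 1.6600 | tΔX 1.1547 tΔY 2.0000
    t=0.7852 [x] (0,6) — stop
  → r_1 = 0.7852
beam 2: φ=-45°, α=300°
  cosα=0.5000 sinα=-0.8660 | (1,6) | tMaxX 0.6400 tMaxY 0.9584 | tΔX 2.0000 tΔY 1.1547
    t=0.6400 [x] (2,6)
    t=0.9584 [y] (2,5) — stop
  → r_2 = 0.9584
beam 3: φ=45°, α=30°
  cosα=0.8660 sinα=0.5000 | (1,6) | tMaxX 0.3695 tMaxY 0.3400 | tΔX 1.1547 tΔY 2.0000
    t=0.3400 [y] (1,7) — stop
  → r_3 = 0.3400
beam 4: φ=135°, α=120°
  cosα=-0.5000 sinα=0.8660 | (1,6) | tMaxX 1.3600 tMaxY 0.1963 | tΔX 2.0000 tΔY 1.1547
    t=0.1963 [y] (1,7) — stop
  → r_4 = 0.1963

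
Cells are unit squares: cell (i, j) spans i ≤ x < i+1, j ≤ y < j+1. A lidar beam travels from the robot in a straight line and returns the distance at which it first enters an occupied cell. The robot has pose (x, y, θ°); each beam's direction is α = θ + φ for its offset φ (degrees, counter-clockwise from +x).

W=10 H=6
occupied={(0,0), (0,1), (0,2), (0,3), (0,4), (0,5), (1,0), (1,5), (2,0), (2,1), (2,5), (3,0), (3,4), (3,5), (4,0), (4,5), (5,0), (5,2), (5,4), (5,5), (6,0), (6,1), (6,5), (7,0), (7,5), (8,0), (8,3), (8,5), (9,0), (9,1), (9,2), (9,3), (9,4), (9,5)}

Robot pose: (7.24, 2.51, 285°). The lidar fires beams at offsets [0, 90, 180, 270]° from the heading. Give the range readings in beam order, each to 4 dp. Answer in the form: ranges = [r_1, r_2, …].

ranges = [1.5633, 1.8221, 2.5778, 1.2837]

beam 1: φ=0°, α=285°
  direction (0.2588, -0.9659); cell (7,2); t to first gridline: x 2.9364, y 0.5280 (then +3.8637 / +1.0353)
    (7,1) via y @ 0.5280
    (7,0) via y @ 1.5633  # hit
  → r_1 = 1.5633
beam 2: φ=90°, α=15°
  direction (0.9659, 0.2588); cell (7,2); t to first gridline: x 0.7868, y 1.8932 (then +1.0353 / +3.8637)
    (8,2) via x @ 0.7868
    (9,2) via x @ 1.8221  # hit
  → r_2 = 1.8221
beam 3: φ=180°, α=105°
  direction (-0.2588, 0.9659); cell (7,2); t to first gridline: x 0.9273, y 0.5073 (then +3.8637 / +1.0353)
    (7,3) via y @ 0.5073
    (6,3) via x @ 0.9273
    (6,4) via y @ 1.5426
    (6,5) via y @ 2.5778  # hit
  → r_3 = 2.5778
beam 4: φ=270°, α=195°
  direction (-0.9659, -0.2588); cell (7,2); t to first gridline: x 0.2485, y 1.9705 (then +1.0353 / +3.8637)
    (6,2) via x @ 0.2485
    (5,2) via x @ 1.2837  # hit
  → r_4 = 1.2837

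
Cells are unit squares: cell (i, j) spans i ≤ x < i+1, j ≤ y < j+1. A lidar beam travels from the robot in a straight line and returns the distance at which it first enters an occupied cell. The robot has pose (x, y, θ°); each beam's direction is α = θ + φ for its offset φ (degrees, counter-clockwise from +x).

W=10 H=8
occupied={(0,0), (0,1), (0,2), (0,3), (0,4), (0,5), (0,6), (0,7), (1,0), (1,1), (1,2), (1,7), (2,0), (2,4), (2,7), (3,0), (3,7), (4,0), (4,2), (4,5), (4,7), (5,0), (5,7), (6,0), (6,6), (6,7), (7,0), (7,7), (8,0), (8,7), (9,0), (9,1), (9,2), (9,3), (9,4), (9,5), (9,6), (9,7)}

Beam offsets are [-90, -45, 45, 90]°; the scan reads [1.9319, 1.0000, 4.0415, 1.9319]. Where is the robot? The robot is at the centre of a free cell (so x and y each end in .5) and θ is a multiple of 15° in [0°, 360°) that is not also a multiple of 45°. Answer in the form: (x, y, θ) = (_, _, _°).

(x, y, θ) = (5.5, 4.5, 165°)

Candidates: 42 free-cell centres × 16 headings = 672 poses. Raycast each; keep the one whose scan matches to 4 dp.
  (6.5, 4.5, 105°): beam 1 = 2.5882 ≠ 1.9319 ✗
  (3.5, 1.5, 285°): beam 1 = 1.5529 ≠ 1.9319 ✗
  (6.5, 5.5, 150°): beam 1 = 0.5774 ≠ 1.9319 ✗
  (4.5, 1.5, 120°): beam 1 = 5.1962 ≠ 1.9319 ✗
  (7.5, 4.5, 195°): beam 2 = 2.8868 ≠ 1.0000 ✗
  …
  (5.5, 4.5, 165°): r_1=1.9319, r_2=1.0000, r_3=4.0415, r_4=1.9319 — all match ✓
Only this pose fits every beam.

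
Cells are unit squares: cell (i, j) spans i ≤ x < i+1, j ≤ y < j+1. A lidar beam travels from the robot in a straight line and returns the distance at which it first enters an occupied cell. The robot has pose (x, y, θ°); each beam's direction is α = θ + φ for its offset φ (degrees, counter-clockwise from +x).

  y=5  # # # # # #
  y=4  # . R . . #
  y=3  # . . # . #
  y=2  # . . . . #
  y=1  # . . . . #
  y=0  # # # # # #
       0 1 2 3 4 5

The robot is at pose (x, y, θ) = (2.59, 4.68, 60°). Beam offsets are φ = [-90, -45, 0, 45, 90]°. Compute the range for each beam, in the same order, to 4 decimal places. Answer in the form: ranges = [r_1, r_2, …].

ranges = [1.3600, 1.2364, 0.3695, 0.3313, 0.6400]

beam 1: φ=-90°, α=330°
  cosα=0.8660 sinα=-0.5000 | (2,4) | tMaxX 0.4734 tMaxY 1.3600 | tΔX 1.1547 tΔY 2.0000
    t=0.4734 [x] (3,4)
    t=1.3600 [y] (3,3) — stop
  → r_1 = 1.3600
beam 2: φ=-45°, α=15°
  cosα=0.9659 sinα=0.2588 | (2,4) | tMaxX 0.4245 tMaxY 1.2364 | tΔX 1.0353 tΔY 3.8637
    t=0.4245 [x] (3,4)
    t=1.2364 [y] (3,5) — stop
  → r_2 = 1.2364
beam 3: φ=0°, α=60°
  cosα=0.5000 sinα=0.8660 | (2,4) | tMaxX 0.8200 tMaxY 0.3695 | tΔX 2.0000 tΔY 1.1547
    t=0.3695 [y] (2,5) — stop
  → r_3 = 0.3695
beam 4: φ=45°, α=105°
  cosα=-0.2588 sinα=0.9659 | (2,4) | tMaxX 2.2796 tMaxY 0.3313 | tΔX 3.8637 tΔY 1.0353
    t=0.3313 [y] (2,5) — stop
  → r_4 = 0.3313
beam 5: φ=90°, α=150°
  cosα=-0.8660 sinα=0.5000 | (2,4) | tMaxX 0.6813 tMaxY 0.6400 | tΔX 1.1547 tΔY 2.0000
    t=0.6400 [y] (2,5) — stop
  → r_5 = 0.6400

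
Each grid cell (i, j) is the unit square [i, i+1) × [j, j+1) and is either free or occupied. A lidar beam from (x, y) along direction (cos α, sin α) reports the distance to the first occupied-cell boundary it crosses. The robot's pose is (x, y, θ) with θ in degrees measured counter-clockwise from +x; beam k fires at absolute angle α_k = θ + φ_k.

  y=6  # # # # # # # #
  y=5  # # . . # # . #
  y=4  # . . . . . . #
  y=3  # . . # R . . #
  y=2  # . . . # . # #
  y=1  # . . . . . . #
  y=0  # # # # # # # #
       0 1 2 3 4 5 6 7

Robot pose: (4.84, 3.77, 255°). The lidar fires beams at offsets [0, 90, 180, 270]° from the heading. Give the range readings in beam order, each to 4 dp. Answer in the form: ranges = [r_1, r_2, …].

beam 1: φ=0°, α=255°
  direction (-0.2588, -0.9659); cell (4,3); t to first gridline: x 3.2455, y 0.7972 (then +3.8637 / +1.0353)
    (4,2) via y @ 0.7972  # hit
  → r_1 = 0.7972
beam 2: φ=90°, α=345°
  direction (0.9659, -0.2588); cell (4,3); t to first gridline: x 0.1656, y 2.9751 (then +1.0353 / +3.8637)
    (5,3) via x @ 0.1656
    (6,3) via x @ 1.2009
    (7,3) via x @ 2.2362  # hit
  → r_2 = 2.2362
beam 3: φ=180°, α=75°
  direction (0.2588, 0.9659); cell (4,3); t to first gridline: x 0.6182, y 0.2381 (then +3.8637 / +1.0353)
    (4,4) via y @ 0.2381
    (5,4) via x @ 0.6182
    (5,5) via y @ 1.2734  # hit
  → r_3 = 1.2734
beam 4: φ=270°, α=165°
  direction (-0.9659, 0.2588); cell (4,3); t to first gridline: x 0.8696, y 0.8887 (then +1.0353 / +3.8637)
    (3,3) via x @ 0.8696  # hit
  → r_4 = 0.8696

ranges = [0.7972, 2.2362, 1.2734, 0.8696]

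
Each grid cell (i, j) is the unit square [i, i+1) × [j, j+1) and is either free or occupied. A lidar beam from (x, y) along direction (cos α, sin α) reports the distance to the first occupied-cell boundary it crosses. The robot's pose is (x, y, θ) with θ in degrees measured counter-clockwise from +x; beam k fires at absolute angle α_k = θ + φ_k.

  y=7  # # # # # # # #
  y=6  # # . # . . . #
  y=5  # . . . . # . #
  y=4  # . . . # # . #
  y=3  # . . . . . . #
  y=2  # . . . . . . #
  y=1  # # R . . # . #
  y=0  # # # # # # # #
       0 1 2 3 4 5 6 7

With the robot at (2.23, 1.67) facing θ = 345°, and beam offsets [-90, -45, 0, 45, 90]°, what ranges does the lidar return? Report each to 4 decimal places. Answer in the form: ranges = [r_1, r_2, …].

beam 1: φ=-90°, α=255°
  dir = (cos 255°, sin 255°) = (-0.2588, -0.9659); from cell (2,1)
  next x-line at t=0.8887, next y-line at t=0.6936; Δt_x=3.8637, Δt_y=1.0353
    y: enter (2,0) at t=0.6936 ← occupied
  → r_1 = 0.6936
beam 2: φ=-45°, α=300°
  dir = (cos 300°, sin 300°) = (0.5000, -0.8660); from cell (2,1)
  next x-line at t=1.5400, next y-line at t=0.7736; Δt_x=2.0000, Δt_y=1.1547
    y: enter (2,0) at t=0.7736 ← occupied
  → r_2 = 0.7736
beam 3: φ=0°, α=345°
  dir = (cos 345°, sin 345°) = (0.9659, -0.2588); from cell (2,1)
  next x-line at t=0.7972, next y-line at t=2.5887; Δt_x=1.0353, Δt_y=3.8637
    x: enter (3,1) at t=0.7972
    x: enter (4,1) at t=1.8324
    y: enter (4,0) at t=2.5887 ← occupied
  → r_3 = 2.5887
beam 4: φ=45°, α=30°
  dir = (cos 30°, sin 30°) = (0.8660, 0.5000); from cell (2,1)
  next x-line at t=0.8891, next y-line at t=0.6600; Δt_x=1.1547, Δt_y=2.0000
    y: enter (2,2) at t=0.6600
    x: enter (3,2) at t=0.8891
    x: enter (4,2) at t=2.0438
    y: enter (4,3) at t=2.6600
    x: enter (5,3) at t=3.1985
    x: enter (6,3) at t=4.3532
    y: enter (6,4) at t=4.6600
    x: enter (7,4) at t=5.5079 ← occupied
  → r_4 = 5.5079
beam 5: φ=90°, α=75°
  dir = (cos 75°, sin 75°) = (0.2588, 0.9659); from cell (2,1)
  next x-line at t=2.9751, next y-line at t=0.3416; Δt_x=3.8637, Δt_y=1.0353
    y: enter (2,2) at t=0.3416
    y: enter (2,3) at t=1.3769
    y: enter (2,4) at t=2.4122
    x: enter (3,4) at t=2.9751
    y: enter (3,5) at t=3.4475
    y: enter (3,6) at t=4.4827 ← occupied
  → r_5 = 4.4827

ranges = [0.6936, 0.7736, 2.5887, 5.5079, 4.4827]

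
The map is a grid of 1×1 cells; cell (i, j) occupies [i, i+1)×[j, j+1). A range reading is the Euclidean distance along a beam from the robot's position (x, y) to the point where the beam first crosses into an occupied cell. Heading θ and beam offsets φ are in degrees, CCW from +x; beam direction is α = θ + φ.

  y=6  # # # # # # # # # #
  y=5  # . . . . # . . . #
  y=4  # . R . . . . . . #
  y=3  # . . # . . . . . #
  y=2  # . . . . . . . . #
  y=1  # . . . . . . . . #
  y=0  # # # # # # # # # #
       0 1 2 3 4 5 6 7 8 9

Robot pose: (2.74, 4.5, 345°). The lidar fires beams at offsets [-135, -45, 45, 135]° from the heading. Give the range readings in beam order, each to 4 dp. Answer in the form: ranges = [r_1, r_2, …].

beam 1: φ=-135°, α=210°
  d=(-0.8660,-0.5000)  start (2,4)  tX=0.8545 tY=1.0000  stride 1/|dx|=1.1547 1/|dy|=2.0000
    cross x-line → (1,4), t=0.8545
    cross y-line → (1,3), t=1.0000
    cross x-line → (0,3), t=2.0092 (wall)
  → r_1 = 2.0092
beam 2: φ=-45°, α=300°
  d=(0.5000,-0.8660)  start (2,4)  tX=0.5200 tY=0.5774  stride 1/|dx|=2.0000 1/|dy|=1.1547
    cross x-line → (3,4), t=0.5200
    cross y-line → (3,3), t=0.5774 (wall)
  → r_2 = 0.5774
beam 3: φ=45°, α=30°
  d=(0.8660,0.5000)  start (2,4)  tX=0.3002 tY=1.0000  stride 1/|dx|=1.1547 1/|dy|=2.0000
    cross x-line → (3,4), t=0.3002
    cross y-line → (3,5), t=1.0000
    cross x-line → (4,5), t=1.4549
    cross x-line → (5,5), t=2.6096 (wall)
  → r_3 = 2.6096
beam 4: φ=135°, α=120°
  d=(-0.5000,0.8660)  start (2,4)  tX=1.4800 tY=0.5774  stride 1/|dx|=2.0000 1/|dy|=1.1547
    cross y-line → (2,5), t=0.5774
    cross x-line → (1,5), t=1.4800
    cross y-line → (1,6), t=1.7321 (wall)
  → r_4 = 1.7321

ranges = [2.0092, 0.5774, 2.6096, 1.7321]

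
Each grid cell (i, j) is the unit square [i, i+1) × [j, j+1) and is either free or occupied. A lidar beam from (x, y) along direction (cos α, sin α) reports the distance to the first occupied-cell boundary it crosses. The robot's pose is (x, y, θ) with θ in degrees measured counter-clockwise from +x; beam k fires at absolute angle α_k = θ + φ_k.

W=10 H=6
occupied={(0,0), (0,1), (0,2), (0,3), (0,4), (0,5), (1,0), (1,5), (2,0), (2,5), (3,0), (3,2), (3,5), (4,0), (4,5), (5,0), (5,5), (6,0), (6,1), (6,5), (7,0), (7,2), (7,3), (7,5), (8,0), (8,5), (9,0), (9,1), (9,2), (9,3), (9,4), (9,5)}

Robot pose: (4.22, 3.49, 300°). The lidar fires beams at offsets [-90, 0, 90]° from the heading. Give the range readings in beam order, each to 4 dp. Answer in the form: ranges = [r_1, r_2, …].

beam 1: φ=-90°, α=210°
  d=(-0.8660,-0.5000)  start (4,3)  tX=0.2540 tY=0.9800  stride 1/|dx|=1.1547 1/|dy|=2.0000
    cross x-line → (3,3), t=0.2540
    cross y-line → (3,2), t=0.9800 (wall)
  → r_1 = 0.9800
beam 2: φ=0°, α=300°
  d=(0.5000,-0.8660)  start (4,3)  tX=1.5600 tY=0.5658  stride 1/|dx|=2.0000 1/|dy|=1.1547
    cross y-line → (4,2), t=0.5658
    cross x-line → (5,2), t=1.5600
    cross y-line → (5,1), t=1.7205
    cross y-line → (5,0), t=2.8752 (wall)
  → r_2 = 2.8752
beam 3: φ=90°, α=30°
  d=(0.8660,0.5000)  start (4,3)  tX=0.9007 tY=1.0200  stride 1/|dx|=1.1547 1/|dy|=2.0000
    cross x-line → (5,3), t=0.9007
    cross y-line → (5,4), t=1.0200
    cross x-line → (6,4), t=2.0554
    cross y-line → (6,5), t=3.0200 (wall)
  → r_3 = 3.0200

ranges = [0.9800, 2.8752, 3.0200]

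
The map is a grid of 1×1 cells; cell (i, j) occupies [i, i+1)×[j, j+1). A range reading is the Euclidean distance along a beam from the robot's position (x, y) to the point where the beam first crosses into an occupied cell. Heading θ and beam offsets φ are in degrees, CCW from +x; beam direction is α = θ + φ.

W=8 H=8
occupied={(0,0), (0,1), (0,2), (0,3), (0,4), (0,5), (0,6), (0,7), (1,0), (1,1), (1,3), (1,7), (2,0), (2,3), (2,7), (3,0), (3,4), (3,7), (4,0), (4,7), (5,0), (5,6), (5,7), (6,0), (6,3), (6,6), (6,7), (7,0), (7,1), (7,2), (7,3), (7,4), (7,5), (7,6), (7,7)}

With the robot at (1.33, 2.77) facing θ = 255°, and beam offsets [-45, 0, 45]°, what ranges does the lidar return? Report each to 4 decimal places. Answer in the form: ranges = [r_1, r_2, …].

ranges = [0.3811, 0.7972, 0.8891]

beam 1: φ=-45°, α=210°
  d=(-0.8660,-0.5000)  start (1,2)  tX=0.3811 tY=1.5400  stride 1/|dx|=1.1547 1/|dy|=2.0000
    cross x-line → (0,2), t=0.3811 (wall)
  → r_1 = 0.3811
beam 2: φ=0°, α=255°
  d=(-0.2588,-0.9659)  start (1,2)  tX=1.2750 tY=0.7972  stride 1/|dx|=3.8637 1/|dy|=1.0353
    cross y-line → (1,1), t=0.7972 (wall)
  → r_2 = 0.7972
beam 3: φ=45°, α=300°
  d=(0.5000,-0.8660)  start (1,2)  tX=1.3400 tY=0.8891  stride 1/|dx|=2.0000 1/|dy|=1.1547
    cross y-line → (1,1), t=0.8891 (wall)
  → r_3 = 0.8891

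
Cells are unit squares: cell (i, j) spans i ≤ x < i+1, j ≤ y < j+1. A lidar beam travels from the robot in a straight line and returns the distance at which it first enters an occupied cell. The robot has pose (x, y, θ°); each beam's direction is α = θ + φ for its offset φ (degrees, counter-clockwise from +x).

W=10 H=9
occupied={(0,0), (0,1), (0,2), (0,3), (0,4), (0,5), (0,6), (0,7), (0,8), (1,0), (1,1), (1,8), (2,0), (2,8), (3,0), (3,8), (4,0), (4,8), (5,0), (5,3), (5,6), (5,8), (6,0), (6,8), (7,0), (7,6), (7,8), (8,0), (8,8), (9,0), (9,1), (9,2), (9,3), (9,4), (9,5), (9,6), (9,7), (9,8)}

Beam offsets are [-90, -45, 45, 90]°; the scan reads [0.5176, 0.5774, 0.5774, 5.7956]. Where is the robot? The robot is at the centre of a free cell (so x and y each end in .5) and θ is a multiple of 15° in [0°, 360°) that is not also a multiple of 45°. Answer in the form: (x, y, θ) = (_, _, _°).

Candidates: 52 free-cell centres × 16 headings = 832 poses. Raycast each; keep the one whose scan matches to 4 dp.
  (6.5, 4.5, 195°): beam 1 = 1.9319 ≠ 0.5176 ✗
  (7.5, 2.5, 60°): beam 1 = 1.7321 ≠ 0.5176 ✗
  (6.5, 6.5, 30°): beam 1 = 5.0000 ≠ 0.5176 ✗
  …
  (1.5, 2.5, 255°): r_1=0.5176, r_2=0.5774, r_3=0.5774, r_4=5.7956 — all match ✓
No second candidate reproduces the full scan.

(x, y, θ) = (1.5, 2.5, 255°)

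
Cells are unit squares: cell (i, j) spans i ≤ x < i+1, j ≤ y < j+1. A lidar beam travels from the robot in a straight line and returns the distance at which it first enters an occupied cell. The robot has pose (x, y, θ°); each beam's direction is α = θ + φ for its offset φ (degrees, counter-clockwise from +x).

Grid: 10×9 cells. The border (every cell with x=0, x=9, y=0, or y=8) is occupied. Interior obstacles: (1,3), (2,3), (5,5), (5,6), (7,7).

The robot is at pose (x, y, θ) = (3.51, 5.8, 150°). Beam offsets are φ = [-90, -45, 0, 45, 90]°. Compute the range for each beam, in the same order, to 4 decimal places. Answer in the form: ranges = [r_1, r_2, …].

ranges = [2.5403, 2.2776, 2.8983, 2.5985, 2.0785]

beam 1: φ=-90°, α=60°
  d=(0.5000,0.8660)  start (3,5)  tX=0.9800 tY=0.2309  stride 1/|dx|=2.0000 1/|dy|=1.1547
    cross y-line → (3,6), t=0.2309
    cross x-line → (4,6), t=0.9800
    cross y-line → (4,7), t=1.3856
    cross y-line → (4,8), t=2.5403 (wall)
  → r_1 = 2.5403
beam 2: φ=-45°, α=105°
  d=(-0.2588,0.9659)  start (3,5)  tX=1.9705 tY=0.2071  stride 1/|dx|=3.8637 1/|dy|=1.0353
    cross y-line → (3,6), t=0.2071
    cross y-line → (3,7), t=1.2423
    cross x-line → (2,7), t=1.9705
    cross y-line → (2,8), t=2.2776 (wall)
  → r_2 = 2.2776
beam 3: φ=0°, α=150°
  d=(-0.8660,0.5000)  start (3,5)  tX=0.5889 tY=0.4000  stride 1/|dx|=1.1547 1/|dy|=2.0000
    cross y-line → (3,6), t=0.4000
    cross x-line → (2,6), t=0.5889
    cross x-line → (1,6), t=1.7436
    cross y-line → (1,7), t=2.4000
    cross x-line → (0,7), t=2.8983 (wall)
  → r_3 = 2.8983
beam 4: φ=45°, α=195°
  d=(-0.9659,-0.2588)  start (3,5)  tX=0.5280 tY=3.0910  stride 1/|dx|=1.0353 1/|dy|=3.8637
    cross x-line → (2,5), t=0.5280
    cross x-line → (1,5), t=1.5633
    cross x-line → (0,5), t=2.5985 (wall)
  → r_4 = 2.5985
beam 5: φ=90°, α=240°
  d=(-0.5000,-0.8660)  start (3,5)  tX=1.0200 tY=0.9238  stride 1/|dx|=2.0000 1/|dy|=1.1547
    cross y-line → (3,4), t=0.9238
    cross x-line → (2,4), t=1.0200
    cross y-line → (2,3), t=2.0785 (wall)
  → r_5 = 2.0785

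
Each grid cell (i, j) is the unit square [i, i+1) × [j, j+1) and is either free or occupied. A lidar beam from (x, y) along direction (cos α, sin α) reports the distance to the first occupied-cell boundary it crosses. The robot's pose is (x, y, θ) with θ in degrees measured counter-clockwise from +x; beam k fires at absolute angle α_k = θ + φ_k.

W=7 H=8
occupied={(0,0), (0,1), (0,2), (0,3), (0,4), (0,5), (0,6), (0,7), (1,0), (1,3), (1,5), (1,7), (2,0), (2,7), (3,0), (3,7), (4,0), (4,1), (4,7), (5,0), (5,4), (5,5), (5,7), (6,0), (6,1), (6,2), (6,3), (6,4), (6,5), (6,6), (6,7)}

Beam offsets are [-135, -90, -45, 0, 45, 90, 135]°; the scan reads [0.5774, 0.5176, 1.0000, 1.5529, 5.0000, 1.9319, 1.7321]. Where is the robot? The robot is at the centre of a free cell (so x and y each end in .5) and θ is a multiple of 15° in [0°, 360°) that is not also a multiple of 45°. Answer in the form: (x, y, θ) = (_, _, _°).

(x, y, θ) = (2.5, 1.5, 15°)

The pose lattice has 25·16 = 400 candidates. Test each by forward raycasting.
  (3.5, 1.5, 60°): beam 1 = 0.5176 ≠ 0.5774 ✗
  (2.5, 6.5, 210°): beam 1 = 0.5176 ≠ 0.5774 ✗
  (1.5, 6.5, 255°): beam 3 = 0.5774 ≠ 1.0000 ✗
  (5.5, 6.5, 300°): beam 1 = 1.9319 ≠ 0.5774 ✗
  …
  (2.5, 1.5, 15°): r_1=0.5774, r_2=0.5176, r_3=1.0000, r_4=1.5529, r_5=5.0000, r_6=1.9319, r_7=1.7321 — all match ✓
No second candidate reproduces the full scan.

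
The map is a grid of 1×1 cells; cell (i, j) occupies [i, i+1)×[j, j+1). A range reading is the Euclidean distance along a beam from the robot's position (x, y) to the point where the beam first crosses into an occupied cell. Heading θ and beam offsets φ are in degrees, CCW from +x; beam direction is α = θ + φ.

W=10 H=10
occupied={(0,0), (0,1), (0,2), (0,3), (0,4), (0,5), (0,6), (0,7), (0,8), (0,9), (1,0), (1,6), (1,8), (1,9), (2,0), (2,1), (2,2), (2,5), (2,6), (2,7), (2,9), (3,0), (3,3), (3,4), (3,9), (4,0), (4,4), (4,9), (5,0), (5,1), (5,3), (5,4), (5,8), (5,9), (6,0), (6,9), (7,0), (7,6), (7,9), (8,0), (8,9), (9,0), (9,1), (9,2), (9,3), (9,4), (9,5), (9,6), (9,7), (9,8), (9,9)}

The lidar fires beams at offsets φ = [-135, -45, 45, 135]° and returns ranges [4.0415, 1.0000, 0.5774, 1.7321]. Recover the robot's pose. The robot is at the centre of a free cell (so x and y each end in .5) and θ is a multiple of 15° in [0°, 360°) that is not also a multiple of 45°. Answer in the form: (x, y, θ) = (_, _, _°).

Enumerate (i+0.5, j+0.5, θ) over the 49 free cells and 16 admissible headings. For each, cast all 4 beams and compare to the given ranges.
  (7.5, 1.5, 30°): beam 1 = 0.5176 ≠ 4.0415 ✗
  (2.5, 3.5, 240°): beam 1 = 1.5529 ≠ 4.0415 ✗
  (7.5, 8.5, 120°): beam 1 = 1.5529 ≠ 4.0415 ✗
  …
  (5.5, 5.5, 255°): r_1=4.0415, r_2=1.0000, r_3=0.5774, r_4=1.7321 — all match ✓
Unique over the lattice → pose = (5.5, 5.5, 255°).

(x, y, θ) = (5.5, 5.5, 255°)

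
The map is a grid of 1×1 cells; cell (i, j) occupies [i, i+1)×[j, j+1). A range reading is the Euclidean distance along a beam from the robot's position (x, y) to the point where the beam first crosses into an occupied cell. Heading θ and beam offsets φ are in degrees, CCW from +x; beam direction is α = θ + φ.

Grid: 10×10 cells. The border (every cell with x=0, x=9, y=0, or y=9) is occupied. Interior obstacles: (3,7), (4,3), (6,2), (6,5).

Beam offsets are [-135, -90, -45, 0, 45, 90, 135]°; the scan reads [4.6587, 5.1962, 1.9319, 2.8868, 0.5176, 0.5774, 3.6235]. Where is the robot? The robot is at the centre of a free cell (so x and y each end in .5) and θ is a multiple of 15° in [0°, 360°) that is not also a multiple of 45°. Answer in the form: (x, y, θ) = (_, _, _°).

The pose lattice has 60·16 = 960 candidates. Test each by forward raycasting.
  (3.5, 3.5, 195°): beam 1 = 6.3509 ≠ 4.6587 ✗
  (8.5, 1.5, 165°): beam 1 = 0.5774 ≠ 4.6587 ✗
  (7.5, 8.5, 30°): beam 1 = 2.5882 ≠ 4.6587 ✗
  (1.5, 6.5, 15°): beam 1 = 1.0000 ≠ 4.6587 ✗
  …
  (5.5, 5.5, 300°): r_1=4.6587, r_2=5.1962, r_3=1.9319, r_4=2.8868, r_5=0.5176, r_6=0.5774, r_7=3.6235 — all match ✓
Only this pose fits every beam.

(x, y, θ) = (5.5, 5.5, 300°)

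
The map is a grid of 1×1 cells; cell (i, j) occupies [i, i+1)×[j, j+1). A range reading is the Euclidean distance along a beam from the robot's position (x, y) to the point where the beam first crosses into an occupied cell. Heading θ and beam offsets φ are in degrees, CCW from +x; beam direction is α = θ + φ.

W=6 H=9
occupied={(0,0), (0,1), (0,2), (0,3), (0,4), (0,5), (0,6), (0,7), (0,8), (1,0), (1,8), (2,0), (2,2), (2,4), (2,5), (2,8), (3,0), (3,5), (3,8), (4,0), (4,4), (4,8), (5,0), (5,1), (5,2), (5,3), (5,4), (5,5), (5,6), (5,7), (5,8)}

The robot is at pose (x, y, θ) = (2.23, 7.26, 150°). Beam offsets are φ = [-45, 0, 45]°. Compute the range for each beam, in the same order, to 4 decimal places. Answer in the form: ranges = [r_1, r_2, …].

beam 1: φ=-45°, α=105°
  dir = (cos 105°, sin 105°) = (-0.2588, 0.9659); from cell (2,7)
  next x-line at t=0.8887, next y-line at t=0.7661; Δt_x=3.8637, Δt_y=1.0353
    y: enter (2,8) at t=0.7661 ← occupied
  → r_1 = 0.7661
beam 2: φ=0°, α=150°
  dir = (cos 150°, sin 150°) = (-0.8660, 0.5000); from cell (2,7)
  next x-line at t=0.2656, next y-line at t=1.4800; Δt_x=1.1547, Δt_y=2.0000
    x: enter (1,7) at t=0.2656
    x: enter (0,7) at t=1.4203 ← occupied
  → r_2 = 1.4203
beam 3: φ=45°, α=195°
  dir = (cos 195°, sin 195°) = (-0.9659, -0.2588); from cell (2,7)
  next x-line at t=0.2381, next y-line at t=1.0046; Δt_x=1.0353, Δt_y=3.8637
    x: enter (1,7) at t=0.2381
    y: enter (1,6) at t=1.0046
    x: enter (0,6) at t=1.2734 ← occupied
  → r_3 = 1.2734

ranges = [0.7661, 1.4203, 1.2734]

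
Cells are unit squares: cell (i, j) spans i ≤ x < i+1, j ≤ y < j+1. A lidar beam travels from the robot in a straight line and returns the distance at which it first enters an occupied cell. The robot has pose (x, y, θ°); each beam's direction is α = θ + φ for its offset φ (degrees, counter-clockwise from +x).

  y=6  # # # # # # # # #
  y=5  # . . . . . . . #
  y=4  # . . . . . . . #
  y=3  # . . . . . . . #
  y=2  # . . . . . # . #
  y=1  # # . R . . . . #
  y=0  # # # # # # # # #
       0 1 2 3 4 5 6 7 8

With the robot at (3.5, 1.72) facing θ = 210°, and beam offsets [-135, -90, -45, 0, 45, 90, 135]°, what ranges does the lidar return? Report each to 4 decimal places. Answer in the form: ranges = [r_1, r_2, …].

ranges = [4.4310, 4.9421, 2.5882, 1.4400, 0.7454, 0.8314, 2.7819]

beam 1: φ=-135°, α=75°
  dir = (cos 75°, sin 75°) = (0.2588, 0.9659); from cell (3,1)
  next x-line at t=1.9319, next y-line at t=0.2899; Δt_x=3.8637, Δt_y=1.0353
    y: enter (3,2) at t=0.2899
    y: enter (3,3) at t=1.3252
    x: enter (4,3) at t=1.9319
    y: enter (4,4) at t=2.3604
    y: enter (4,5) at t=3.3957
    y: enter (4,6) at t=4.4310 ← occupied
  → r_1 = 4.4310
beam 2: φ=-90°, α=120°
  dir = (cos 120°, sin 120°) = (-0.5000, 0.8660); from cell (3,1)
  next x-line at t=1.0000, next y-line at t=0.3233; Δt_x=2.0000, Δt_y=1.1547
    y: enter (3,2) at t=0.3233
    x: enter (2,2) at t=1.0000
    y: enter (2,3) at t=1.4780
    y: enter (2,4) at t=2.6327
    x: enter (1,4) at t=3.0000
    y: enter (1,5) at t=3.7874
    y: enter (1,6) at t=4.9421 ← occupied
  → r_2 = 4.9421
beam 3: φ=-45°, α=165°
  dir = (cos 165°, sin 165°) = (-0.9659, 0.2588); from cell (3,1)
  next x-line at t=0.5176, next y-line at t=1.0818; Δt_x=1.0353, Δt_y=3.8637
    x: enter (2,1) at t=0.5176
    y: enter (2,2) at t=1.0818
    x: enter (1,2) at t=1.5529
    x: enter (0,2) at t=2.5882 ← occupied
  → r_3 = 2.5882
beam 4: φ=0°, α=210°
  dir = (cos 210°, sin 210°) = (-0.8660, -0.5000); from cell (3,1)
  next x-line at t=0.5774, next y-line at t=1.4400; Δt_x=1.1547, Δt_y=2.0000
    x: enter (2,1) at t=0.5774
    y: enter (2,0) at t=1.4400 ← occupied
  → r_4 = 1.4400
beam 5: φ=45°, α=255°
  dir = (cos 255°, sin 255°) = (-0.2588, -0.9659); from cell (3,1)
  next x-line at t=1.9319, next y-line at t=0.7454; Δt_x=3.8637, Δt_y=1.0353
    y: enter (3,0) at t=0.7454 ← occupied
  → r_5 = 0.7454
beam 6: φ=90°, α=300°
  dir = (cos 300°, sin 300°) = (0.5000, -0.8660); from cell (3,1)
  next x-line at t=1.0000, next y-line at t=0.8314; Δt_x=2.0000, Δt_y=1.1547
    y: enter (3,0) at t=0.8314 ← occupied
  → r_6 = 0.8314
beam 7: φ=135°, α=345°
  dir = (cos 345°, sin 345°) = (0.9659, -0.2588); from cell (3,1)
  next x-line at t=0.5176, next y-line at t=2.7819; Δt_x=1.0353, Δt_y=3.8637
    x: enter (4,1) at t=0.5176
    x: enter (5,1) at t=1.5529
    x: enter (6,1) at t=2.5882
    y: enter (6,0) at t=2.7819 ← occupied
  → r_7 = 2.7819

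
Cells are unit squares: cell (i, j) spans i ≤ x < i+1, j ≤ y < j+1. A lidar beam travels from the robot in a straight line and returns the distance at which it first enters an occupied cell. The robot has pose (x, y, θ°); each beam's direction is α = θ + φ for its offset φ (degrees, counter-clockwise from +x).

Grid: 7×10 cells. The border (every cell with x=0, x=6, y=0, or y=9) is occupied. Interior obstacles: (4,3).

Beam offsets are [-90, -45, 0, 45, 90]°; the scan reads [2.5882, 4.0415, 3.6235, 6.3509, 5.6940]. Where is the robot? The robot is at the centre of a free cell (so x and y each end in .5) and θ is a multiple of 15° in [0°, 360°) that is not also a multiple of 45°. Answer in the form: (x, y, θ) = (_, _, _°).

Enumerate (i+0.5, j+0.5, θ) over the 39 free cells and 16 admissible headings. For each, cast all 5 beams and compare to the given ranges.
  (4.5, 7.5, 195°): beam 1 = 1.5529 ≠ 2.5882 ✗
  (4.5, 2.5, 210°): beam 1 = 0.5774 ≠ 2.5882 ✗
  (1.5, 2.5, 30°): beam 1 = 1.7321 ≠ 2.5882 ✗
  (3.5, 1.5, 300°): beam 1 = 1.0000 ≠ 2.5882 ✗
  (2.5, 5.5, 330°): beam 1 = 3.0000 ≠ 2.5882 ✗
  …
  (4.5, 6.5, 195°): r_1=2.5882, r_2=4.0415, r_3=3.6235, r_4=6.3509, r_5=5.6940 — all match ✓
No second candidate reproduces the full scan.

(x, y, θ) = (4.5, 6.5, 195°)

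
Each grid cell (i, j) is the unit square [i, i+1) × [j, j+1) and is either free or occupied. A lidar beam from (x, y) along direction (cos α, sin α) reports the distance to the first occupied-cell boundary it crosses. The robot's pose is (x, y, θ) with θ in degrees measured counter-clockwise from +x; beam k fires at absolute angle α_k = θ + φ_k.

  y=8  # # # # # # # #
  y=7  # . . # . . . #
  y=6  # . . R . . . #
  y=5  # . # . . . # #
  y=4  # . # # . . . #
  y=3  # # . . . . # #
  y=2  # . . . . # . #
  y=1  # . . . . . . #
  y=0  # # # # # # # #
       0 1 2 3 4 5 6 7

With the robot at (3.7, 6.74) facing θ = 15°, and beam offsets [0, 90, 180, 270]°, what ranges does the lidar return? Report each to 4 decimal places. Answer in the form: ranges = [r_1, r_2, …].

beam 1: φ=0°, α=15°
  d=(0.9659,0.2588)  start (3,6)  tX=0.3106 tY=1.0046  stride 1/|dx|=1.0353 1/|dy|=3.8637
    cross x-line → (4,6), t=0.3106
    cross y-line → (4,7), t=1.0046
    cross x-line → (5,7), t=1.3459
    cross x-line → (6,7), t=2.3811
    cross x-line → (7,7), t=3.4164 (wall)
  → r_1 = 3.4164
beam 2: φ=90°, α=105°
  d=(-0.2588,0.9659)  start (3,6)  tX=2.7046 tY=0.2692  stride 1/|dx|=3.8637 1/|dy|=1.0353
    cross y-line → (3,7), t=0.2692 (wall)
  → r_2 = 0.2692
beam 3: φ=180°, α=195°
  d=(-0.9659,-0.2588)  start (3,6)  tX=0.7247 tY=2.8591  stride 1/|dx|=1.0353 1/|dy|=3.8637
    cross x-line → (2,6), t=0.7247
    cross x-line → (1,6), t=1.7600
    cross x-line → (0,6), t=2.7952 (wall)
  → r_3 = 2.7952
beam 4: φ=270°, α=285°
  d=(0.2588,-0.9659)  start (3,6)  tX=1.1591 tY=0.7661  stride 1/|dx|=3.8637 1/|dy|=1.0353
    cross y-line → (3,5), t=0.7661
    cross x-line → (4,5), t=1.1591
    cross y-line → (4,4), t=1.8014
    cross y-line → (4,3), t=2.8367
    cross y-line → (4,2), t=3.8719
    cross y-line → (4,1), t=4.9072
    cross x-line → (5,1), t=5.0228
    cross y-line → (5,0), t=5.9425 (wall)
  → r_4 = 5.9425

ranges = [3.4164, 0.2692, 2.7952, 5.9425]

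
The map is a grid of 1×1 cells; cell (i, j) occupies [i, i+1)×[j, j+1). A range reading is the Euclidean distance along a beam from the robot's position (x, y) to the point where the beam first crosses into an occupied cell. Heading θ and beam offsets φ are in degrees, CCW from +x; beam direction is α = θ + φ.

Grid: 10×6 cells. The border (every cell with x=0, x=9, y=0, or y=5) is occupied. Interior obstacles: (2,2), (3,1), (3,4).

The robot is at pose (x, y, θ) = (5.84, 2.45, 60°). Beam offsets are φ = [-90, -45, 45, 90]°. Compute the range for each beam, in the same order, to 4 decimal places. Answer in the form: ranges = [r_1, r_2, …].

ranges = [2.9000, 3.2715, 2.6400, 3.1000]

beam 1: φ=-90°, α=330°
  direction (0.8660, -0.5000); cell (5,2); t to first gridline: x 0.1848, y 0.9000 (then +1.1547 / +2.0000)
    (6,2) via x @ 0.1848
    (6,1) via y @ 0.9000
    (7,1) via x @ 1.3395
    (8,1) via x @ 2.4942
    (8,0) via y @ 2.9000  # hit
  → r_1 = 2.9000
beam 2: φ=-45°, α=15°
  direction (0.9659, 0.2588); cell (5,2); t to first gridline: x 0.1656, y 2.1250 (then +1.0353 / +3.8637)
    (6,2) via x @ 0.1656
    (7,2) via x @ 1.2009
    (7,3) via y @ 2.1250
    (8,3) via x @ 2.2362
    (9,3) via x @ 3.2715  # hit
  → r_2 = 3.2715
beam 3: φ=45°, α=105°
  direction (-0.2588, 0.9659); cell (5,2); t to first gridline: x 3.2455, y 0.5694 (then +3.8637 / +1.0353)
    (5,3) via y @ 0.5694
    (5,4) via y @ 1.6047
    (5,5) via y @ 2.6400  # hit
  → r_3 = 2.6400
beam 4: φ=90°, α=150°
  direction (-0.8660, 0.5000); cell (5,2); t to first gridline: x 0.9699, y 1.1000 (then +1.1547 / +2.0000)
    (4,2) via x @ 0.9699
    (4,3) via y @ 1.1000
    (3,3) via x @ 2.1246
    (3,4) via y @ 3.1000  # hit
  → r_4 = 3.1000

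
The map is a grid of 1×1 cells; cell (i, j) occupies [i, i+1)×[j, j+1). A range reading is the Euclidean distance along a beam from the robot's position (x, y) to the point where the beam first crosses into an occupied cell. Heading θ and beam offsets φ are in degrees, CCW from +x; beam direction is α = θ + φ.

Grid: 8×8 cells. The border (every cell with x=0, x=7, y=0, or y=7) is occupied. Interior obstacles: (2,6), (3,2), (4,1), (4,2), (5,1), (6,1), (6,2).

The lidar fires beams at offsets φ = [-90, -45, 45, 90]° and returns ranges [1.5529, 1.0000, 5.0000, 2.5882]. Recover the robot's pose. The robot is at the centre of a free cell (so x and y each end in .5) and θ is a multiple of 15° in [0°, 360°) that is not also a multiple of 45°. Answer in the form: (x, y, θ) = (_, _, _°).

Candidates: 29 free-cell centres × 16 headings = 464 poses. Raycast each; keep the one whose scan matches to 4 dp.
  (3.5, 5.5, 150°): beam 1 = 1.7321 ≠ 1.5529 ✗
  (5.5, 4.5, 30°): beam 1 = 1.7321 ≠ 1.5529 ✗
  (6.5, 5.5, 210°): beam 1 = 1.7321 ≠ 1.5529 ✗
  (2.5, 3.5, 150°): beam 1 = 4.0415 ≠ 1.5529 ✗
  (2.5, 3.5, 75°): beam 1 = 1.9319 ≠ 1.5529 ✗
  …
  (3.5, 5.5, 195°): r_1=1.5529, r_2=1.0000, r_3=5.0000, r_4=2.5882 — all match ✓
Only this pose fits every beam.

(x, y, θ) = (3.5, 5.5, 195°)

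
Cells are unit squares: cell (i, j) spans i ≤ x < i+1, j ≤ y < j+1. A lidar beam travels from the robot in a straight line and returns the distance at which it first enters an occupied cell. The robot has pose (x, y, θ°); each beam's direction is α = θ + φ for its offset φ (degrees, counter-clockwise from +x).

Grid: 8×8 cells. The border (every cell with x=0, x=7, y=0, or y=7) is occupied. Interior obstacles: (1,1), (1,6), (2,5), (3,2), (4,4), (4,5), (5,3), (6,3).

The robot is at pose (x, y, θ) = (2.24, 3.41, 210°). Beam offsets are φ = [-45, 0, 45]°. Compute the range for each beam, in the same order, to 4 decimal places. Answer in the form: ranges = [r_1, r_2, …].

beam 1: φ=-45°, α=165°
  cosα=-0.9659 sinα=0.2588 | (2,3) | tMaxX 0.2485 tMaxY 2.2796 | tΔX 1.0353 tΔY 3.8637
    t=0.2485 [x] (1,3)
    t=1.2837 [x] (0,3) — stop
  → r_1 = 1.2837
beam 2: φ=0°, α=210°
  cosα=-0.8660 sinα=-0.5000 | (2,3) | tMaxX 0.2771 tMaxY 0.8200 | tΔX 1.1547 tΔY 2.0000
    t=0.2771 [x] (1,3)
    t=0.8200 [y] (1,2)
    t=1.4318 [x] (0,2) — stop
  → r_2 = 1.4318
beam 3: φ=45°, α=255°
  cosα=-0.2588 sinα=-0.9659 | (2,3) | tMaxX 0.9273 tMaxY 0.4245 | tΔX 3.8637 tΔY 1.0353
    t=0.4245 [y] (2,2)
    t=0.9273 [x] (1,2)
    t=1.4597 [y] (1,1) — stop
  → r_3 = 1.4597

ranges = [1.2837, 1.4318, 1.4597]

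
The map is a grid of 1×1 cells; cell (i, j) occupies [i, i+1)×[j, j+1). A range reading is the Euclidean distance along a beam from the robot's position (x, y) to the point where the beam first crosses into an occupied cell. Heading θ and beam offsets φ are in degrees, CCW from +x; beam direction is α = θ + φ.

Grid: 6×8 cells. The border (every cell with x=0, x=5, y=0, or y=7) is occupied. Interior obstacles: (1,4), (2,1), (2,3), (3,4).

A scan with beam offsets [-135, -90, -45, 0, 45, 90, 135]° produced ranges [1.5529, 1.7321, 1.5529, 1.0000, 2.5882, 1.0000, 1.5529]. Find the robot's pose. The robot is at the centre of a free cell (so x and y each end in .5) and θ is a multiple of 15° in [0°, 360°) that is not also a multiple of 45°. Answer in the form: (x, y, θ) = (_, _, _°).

(x, y, θ) = (3.5, 2.5, 120°)

Candidates: 20 free-cell centres × 16 headings = 320 poses. Raycast each; keep the one whose scan matches to 4 dp.
  (2.5, 5.5, 105°): beam 1 = 1.0000 ≠ 1.5529 ✗
  (4.5, 1.5, 210°): beam 1 = 1.9319 ≠ 1.5529 ✗
  (1.5, 1.5, 330°): beam 1 = 0.5176 ≠ 1.5529 ✗
  …
  (3.5, 2.5, 120°): r_1=1.5529, r_2=1.7321, r_3=1.5529, r_4=1.0000, r_5=2.5882, r_6=1.0000, r_7=1.5529 — all match ✓
Only this pose fits every beam.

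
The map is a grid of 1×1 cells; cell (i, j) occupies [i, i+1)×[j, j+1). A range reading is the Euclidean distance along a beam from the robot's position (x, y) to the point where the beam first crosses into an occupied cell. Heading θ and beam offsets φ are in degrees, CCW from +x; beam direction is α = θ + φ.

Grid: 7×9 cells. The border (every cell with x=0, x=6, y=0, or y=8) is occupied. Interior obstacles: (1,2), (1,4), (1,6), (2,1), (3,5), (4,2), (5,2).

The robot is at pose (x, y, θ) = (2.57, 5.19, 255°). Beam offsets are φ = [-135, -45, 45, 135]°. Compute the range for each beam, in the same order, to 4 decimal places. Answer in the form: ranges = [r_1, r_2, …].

ranges = [1.1400, 0.6582, 2.8600, 0.4965]

beam 1: φ=-135°, α=120°
  cosα=-0.5000 sinα=0.8660 | (2,5) | tMaxX 1.1400 tMaxY 0.9353 | tΔX 2.0000 tΔY 1.1547
    t=0.9353 [y] (2,6)
    t=1.1400 [x] (1,6) — stop
  → r_1 = 1.1400
beam 2: φ=-45°, α=210°
  cosα=-0.8660 sinα=-0.5000 | (2,5) | tMaxX 0.6582 tMaxY 0.3800 | tΔX 1.1547 tΔY 2.0000
    t=0.3800 [y] (2,4)
    t=0.6582 [x] (1,4) — stop
  → r_2 = 0.6582
beam 3: φ=45°, α=300°
  cosα=0.5000 sinα=-0.8660 | (2,5) | tMaxX 0.8600 tMaxY 0.2194 | tΔX 2.0000 tΔY 1.1547
    t=0.2194 [y] (2,4)
    t=0.8600 [x] (3,4)
    t=1.3741 [y] (3,3)
    t=2.5288 [y] (3,2)
    t=2.8600 [x] (4,2) — stop
  → r_3 = 2.8600
beam 4: φ=135°, α=30°
  cosα=0.8660 sinα=0.5000 | (2,5) | tMaxX 0.4965 tMaxY 1.6200 | tΔX 1.1547 tΔY 2.0000
    t=0.4965 [x] (3,5) — stop
  → r_4 = 0.4965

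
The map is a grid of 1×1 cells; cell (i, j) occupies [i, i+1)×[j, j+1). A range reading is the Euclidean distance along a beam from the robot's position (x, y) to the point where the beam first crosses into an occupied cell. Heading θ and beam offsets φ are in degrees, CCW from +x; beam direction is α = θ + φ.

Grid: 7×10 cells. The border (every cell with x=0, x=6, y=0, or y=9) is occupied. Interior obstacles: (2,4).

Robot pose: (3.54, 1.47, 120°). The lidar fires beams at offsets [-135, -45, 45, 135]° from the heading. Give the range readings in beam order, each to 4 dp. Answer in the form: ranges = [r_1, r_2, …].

beam 1: φ=-135°, α=345°
  d=(0.9659,-0.2588)  start (3,1)  tX=0.4762 tY=1.8159  stride 1/|dx|=1.0353 1/|dy|=3.8637
    cross x-line → (4,1), t=0.4762
    cross x-line → (5,1), t=1.5115
    cross y-line → (5,0), t=1.8159 (wall)
  → r_1 = 1.8159
beam 2: φ=-45°, α=75°
  d=(0.2588,0.9659)  start (3,1)  tX=1.7773 tY=0.5487  stride 1/|dx|=3.8637 1/|dy|=1.0353
    cross y-line → (3,2), t=0.5487
    cross y-line → (3,3), t=1.5840
    cross x-line → (4,3), t=1.7773
    cross y-line → (4,4), t=2.6192
    cross y-line → (4,5), t=3.6545
    cross y-line → (4,6), t=4.6898
    cross x-line → (5,6), t=5.6410
    cross y-line → (5,7), t=5.7251
    cross y-line → (5,8), t=6.7604
    cross y-line → (5,9), t=7.7956 (wall)
  → r_2 = 7.7956
beam 3: φ=45°, α=165°
  d=(-0.9659,0.2588)  start (3,1)  tX=0.5590 tY=2.0478  stride 1/|dx|=1.0353 1/|dy|=3.8637
    cross x-line → (2,1), t=0.5590
    cross x-line → (1,1), t=1.5943
    cross y-line → (1,2), t=2.0478
    cross x-line → (0,2), t=2.6296 (wall)
  → r_3 = 2.6296
beam 4: φ=135°, α=255°
  d=(-0.2588,-0.9659)  start (3,1)  tX=2.0864 tY=0.4866  stride 1/|dx|=3.8637 1/|dy|=1.0353
    cross y-line → (3,0), t=0.4866 (wall)
  → r_4 = 0.4866

ranges = [1.8159, 7.7956, 2.6296, 0.4866]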